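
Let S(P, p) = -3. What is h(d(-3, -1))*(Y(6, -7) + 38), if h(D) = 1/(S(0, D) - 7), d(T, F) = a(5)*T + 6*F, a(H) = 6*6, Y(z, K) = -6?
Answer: -16/5 ≈ -3.2000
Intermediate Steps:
a(H) = 36
d(T, F) = 6*F + 36*T (d(T, F) = 36*T + 6*F = 6*F + 36*T)
h(D) = -1/10 (h(D) = 1/(-3 - 7) = 1/(-10) = -1/10)
h(d(-3, -1))*(Y(6, -7) + 38) = -(-6 + 38)/10 = -1/10*32 = -16/5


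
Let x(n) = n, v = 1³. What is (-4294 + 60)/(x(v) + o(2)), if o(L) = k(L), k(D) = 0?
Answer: -4234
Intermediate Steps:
v = 1
o(L) = 0
(-4294 + 60)/(x(v) + o(2)) = (-4294 + 60)/(1 + 0) = -4234/1 = -4234*1 = -4234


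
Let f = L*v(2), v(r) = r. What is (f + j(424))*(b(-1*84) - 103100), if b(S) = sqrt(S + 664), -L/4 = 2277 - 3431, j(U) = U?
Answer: -995533600 + 19312*sqrt(145) ≈ -9.9530e+8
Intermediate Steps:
L = 4616 (L = -4*(2277 - 3431) = -4*(-1154) = 4616)
f = 9232 (f = 4616*2 = 9232)
b(S) = sqrt(664 + S)
(f + j(424))*(b(-1*84) - 103100) = (9232 + 424)*(sqrt(664 - 1*84) - 103100) = 9656*(sqrt(664 - 84) - 103100) = 9656*(sqrt(580) - 103100) = 9656*(2*sqrt(145) - 103100) = 9656*(-103100 + 2*sqrt(145)) = -995533600 + 19312*sqrt(145)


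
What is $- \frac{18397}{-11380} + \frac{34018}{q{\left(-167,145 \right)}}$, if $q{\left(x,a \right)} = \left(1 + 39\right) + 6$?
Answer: $\frac{193985551}{261740} \approx 741.14$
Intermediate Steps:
$q{\left(x,a \right)} = 46$ ($q{\left(x,a \right)} = 40 + 6 = 46$)
$- \frac{18397}{-11380} + \frac{34018}{q{\left(-167,145 \right)}} = - \frac{18397}{-11380} + \frac{34018}{46} = \left(-18397\right) \left(- \frac{1}{11380}\right) + 34018 \cdot \frac{1}{46} = \frac{18397}{11380} + \frac{17009}{23} = \frac{193985551}{261740}$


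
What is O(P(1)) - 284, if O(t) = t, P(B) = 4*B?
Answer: -280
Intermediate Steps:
O(P(1)) - 284 = 4*1 - 284 = 4 - 284 = -280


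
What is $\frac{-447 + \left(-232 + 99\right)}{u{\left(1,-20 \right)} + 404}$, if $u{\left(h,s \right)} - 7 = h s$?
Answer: $- \frac{580}{391} \approx -1.4834$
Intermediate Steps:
$u{\left(h,s \right)} = 7 + h s$
$\frac{-447 + \left(-232 + 99\right)}{u{\left(1,-20 \right)} + 404} = \frac{-447 + \left(-232 + 99\right)}{\left(7 + 1 \left(-20\right)\right) + 404} = \frac{-447 - 133}{\left(7 - 20\right) + 404} = - \frac{580}{-13 + 404} = - \frac{580}{391}$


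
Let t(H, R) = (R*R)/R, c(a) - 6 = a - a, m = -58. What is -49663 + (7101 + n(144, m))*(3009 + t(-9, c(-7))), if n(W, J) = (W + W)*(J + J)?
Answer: -79365268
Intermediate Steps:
c(a) = 6 (c(a) = 6 + (a - a) = 6 + 0 = 6)
t(H, R) = R (t(H, R) = R²/R = R)
n(W, J) = 4*J*W (n(W, J) = (2*W)*(2*J) = 4*J*W)
-49663 + (7101 + n(144, m))*(3009 + t(-9, c(-7))) = -49663 + (7101 + 4*(-58)*144)*(3009 + 6) = -49663 + (7101 - 33408)*3015 = -49663 - 26307*3015 = -49663 - 79315605 = -79365268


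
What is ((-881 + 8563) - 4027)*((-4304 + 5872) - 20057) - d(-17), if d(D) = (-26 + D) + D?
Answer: -67577235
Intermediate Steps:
d(D) = -26 + 2*D
((-881 + 8563) - 4027)*((-4304 + 5872) - 20057) - d(-17) = ((-881 + 8563) - 4027)*((-4304 + 5872) - 20057) - (-26 + 2*(-17)) = (7682 - 4027)*(1568 - 20057) - (-26 - 34) = 3655*(-18489) - 1*(-60) = -67577295 + 60 = -67577235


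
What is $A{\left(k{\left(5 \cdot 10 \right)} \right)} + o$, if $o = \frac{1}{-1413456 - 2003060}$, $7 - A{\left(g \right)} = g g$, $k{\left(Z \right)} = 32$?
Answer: $- \frac{3474596773}{3416516} \approx -1017.0$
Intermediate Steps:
$A{\left(g \right)} = 7 - g^{2}$ ($A{\left(g \right)} = 7 - g g = 7 - g^{2}$)
$o = - \frac{1}{3416516}$ ($o = \frac{1}{-3416516} = - \frac{1}{3416516} \approx -2.927 \cdot 10^{-7}$)
$A{\left(k{\left(5 \cdot 10 \right)} \right)} + o = \left(7 - 32^{2}\right) - \frac{1}{3416516} = \left(7 - 1024\right) - \frac{1}{3416516} = -1017 - \frac{1}{3416516} = - \frac{3474596773}{3416516}$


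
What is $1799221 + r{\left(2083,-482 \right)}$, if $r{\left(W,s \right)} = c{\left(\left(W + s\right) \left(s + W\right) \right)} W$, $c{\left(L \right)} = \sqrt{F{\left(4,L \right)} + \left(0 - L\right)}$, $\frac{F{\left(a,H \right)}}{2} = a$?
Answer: $1799221 + 2083 i \sqrt{2563193} \approx 1.7992 \cdot 10^{6} + 3.3349 \cdot 10^{6} i$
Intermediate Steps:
$F{\left(a,H \right)} = 2 a$
$c{\left(L \right)} = \sqrt{8 - L}$ ($c{\left(L \right)} = \sqrt{2 \cdot 4 + \left(0 - L\right)} = \sqrt{8 - L}$)
$r{\left(W,s \right)} = W \sqrt{8 - \left(W + s\right)^{2}}$ ($r{\left(W,s \right)} = \sqrt{8 - \left(W + s\right) \left(s + W\right)} W = \sqrt{8 - \left(W + s\right) \left(W + s\right)} W = \sqrt{8 - \left(W + s\right)^{2}} W = W \sqrt{8 - \left(W + s\right)^{2}}$)
$1799221 + r{\left(2083,-482 \right)} = 1799221 + 2083 \sqrt{8 - 2083^{2} - \left(-482\right)^{2} - 4166 \left(-482\right)} = 1799221 + 2083 \sqrt{8 - 4338889 - 232324 + 2008012} = 1799221 + 2083 \sqrt{-2563193} = 1799221 + 2083 i \sqrt{2563193}$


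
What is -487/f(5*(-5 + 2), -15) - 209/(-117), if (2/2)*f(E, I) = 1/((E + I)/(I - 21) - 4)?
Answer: 361285/234 ≈ 1544.0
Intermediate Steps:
f(E, I) = 1/(-4 + (E + I)/(-21 + I)) (f(E, I) = 1/((E + I)/(I - 21) - 4) = 1/((E + I)/(-21 + I) - 4) = 1/(-4 + (E + I)/(-21 + I)))
-487/f(5*(-5 + 2), -15) - 209/(-117) = -487*(84 + 5*(-5 + 2) - 3*(-15))/(-21 - 15) - 209/(-117) = -487/(-36/(84 + 5*(-3) + 45)) - 209*(-1/117) = -487/(-36/(84 - 15 + 45)) + 209/117 = -487/(-36/114) + 209/117 = -487/((1/114)*(-36)) + 209/117 = -487/(-6/19) + 209/117 = -487*(-19/6) + 209/117 = 9253/6 + 209/117 = 361285/234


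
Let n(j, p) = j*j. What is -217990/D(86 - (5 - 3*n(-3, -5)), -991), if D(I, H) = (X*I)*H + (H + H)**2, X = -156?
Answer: -108995/10312346 ≈ -0.010569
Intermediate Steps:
n(j, p) = j**2
D(I, H) = 4*H**2 - 156*H*I (D(I, H) = (-156*I)*H + (H + H)**2 = -156*H*I + (2*H)**2 = -156*H*I + 4*H**2 = 4*H**2 - 156*H*I)
-217990/D(86 - (5 - 3*n(-3, -5)), -991) = -217990*(-1/(3964*(-991 - 39*(86 - (5 - 3*(-3)**2))))) = -217990*(-1/(3964*(-991 - 39*(86 - (5 - 3*9))))) = -217990*(-1/(3964*(-991 - 39*(86 - (5 - 27))))) = -217990*(-1/(3964*(-991 - 39*(86 - 1*(-22))))) = -217990*(-1/(3964*(-991 - 39*(86 + 22)))) = -217990*(-1/(3964*(-991 - 39*108))) = -217990*(-1/(3964*(-991 - 4212))) = -217990/(4*(-991)*(-5203)) = -217990/20624692 = -217990*1/20624692 = -108995/10312346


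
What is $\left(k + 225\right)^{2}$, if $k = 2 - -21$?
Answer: $61504$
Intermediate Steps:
$k = 23$ ($k = 2 + 21 = 23$)
$\left(k + 225\right)^{2} = \left(23 + 225\right)^{2} = 248^{2} = 61504$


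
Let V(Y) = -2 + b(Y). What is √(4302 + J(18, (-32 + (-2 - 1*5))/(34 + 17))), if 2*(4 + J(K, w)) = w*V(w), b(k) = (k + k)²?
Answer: √358962429/289 ≈ 65.558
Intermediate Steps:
b(k) = 4*k² (b(k) = (2*k)² = 4*k²)
V(Y) = -2 + 4*Y²
J(K, w) = -4 + w*(-2 + 4*w²)/2 (J(K, w) = -4 + (w*(-2 + 4*w²))/2 = -4 + w*(-2 + 4*w²)/2)
√(4302 + J(18, (-32 + (-2 - 1*5))/(34 + 17))) = √(4302 + (-4 - (-32 + (-2 - 1*5))/(34 + 17) + 2*((-32 + (-2 - 1*5))/(34 + 17))³)) = √(4302 + (-4 - (-32 + (-2 - 5))/51 + 2*((-32 + (-2 - 5))/51)³)) = √(4302 + (-4 - (-32 - 7)/51 + 2*((-32 - 7)*(1/51))³)) = √(4302 + (-4 - (-39)/51 + 2*(-39*1/51)³)) = √(4302 + (-4 - 1*(-13/17) + 2*(-13/17)³)) = √(4302 + (-4 + 13/17 + 2*(-2197/4913))) = √(4302 + (-4 + 13/17 - 4394/4913)) = √(4302 - 20289/4913) = √(21115437/4913) = √358962429/289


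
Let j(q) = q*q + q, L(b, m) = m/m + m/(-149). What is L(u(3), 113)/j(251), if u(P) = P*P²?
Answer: 1/261793 ≈ 3.8198e-6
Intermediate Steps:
u(P) = P³
L(b, m) = 1 - m/149 (L(b, m) = 1 + m*(-1/149) = 1 - m/149)
j(q) = q + q² (j(q) = q² + q = q + q²)
L(u(3), 113)/j(251) = (1 - 1/149*113)/((251*(1 + 251))) = (1 - 113/149)/((251*252)) = (36/149)/63252 = (36/149)*(1/63252) = 1/261793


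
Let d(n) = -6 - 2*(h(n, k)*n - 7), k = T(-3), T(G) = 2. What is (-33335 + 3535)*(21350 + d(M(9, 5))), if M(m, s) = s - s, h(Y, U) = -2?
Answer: -636468400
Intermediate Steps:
k = 2
M(m, s) = 0
d(n) = 8 + 4*n (d(n) = -6 - 2*(-2*n - 7) = -6 - 2*(-7 - 2*n) = -6 + (14 + 4*n) = 8 + 4*n)
(-33335 + 3535)*(21350 + d(M(9, 5))) = (-33335 + 3535)*(21350 + (8 + 4*0)) = -29800*(21350 + (8 + 0)) = -29800*(21350 + 8) = -29800*21358 = -636468400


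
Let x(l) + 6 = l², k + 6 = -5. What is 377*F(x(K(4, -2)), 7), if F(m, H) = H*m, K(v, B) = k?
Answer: 303485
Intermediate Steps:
k = -11 (k = -6 - 5 = -11)
K(v, B) = -11
x(l) = -6 + l²
377*F(x(K(4, -2)), 7) = 377*(7*(-6 + (-11)²)) = 377*(7*(-6 + 121)) = 377*(7*115) = 377*805 = 303485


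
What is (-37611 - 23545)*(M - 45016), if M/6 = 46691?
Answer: -14379610280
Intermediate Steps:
M = 280146 (M = 6*46691 = 280146)
(-37611 - 23545)*(M - 45016) = (-37611 - 23545)*(280146 - 45016) = -61156*235130 = -14379610280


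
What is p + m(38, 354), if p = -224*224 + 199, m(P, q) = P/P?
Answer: -49976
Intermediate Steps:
m(P, q) = 1
p = -49977 (p = -50176 + 199 = -49977)
p + m(38, 354) = -49977 + 1 = -49976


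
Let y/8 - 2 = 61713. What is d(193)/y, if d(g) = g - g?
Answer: 0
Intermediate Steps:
d(g) = 0
y = 493720 (y = 16 + 8*61713 = 16 + 493704 = 493720)
d(193)/y = 0/493720 = 0*(1/493720) = 0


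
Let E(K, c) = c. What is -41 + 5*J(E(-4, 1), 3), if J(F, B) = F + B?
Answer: -21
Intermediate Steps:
J(F, B) = B + F
-41 + 5*J(E(-4, 1), 3) = -41 + 5*(3 + 1) = -41 + 5*4 = -41 + 20 = -21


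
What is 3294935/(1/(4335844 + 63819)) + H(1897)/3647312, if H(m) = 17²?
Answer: 52873636294707889649/3647312 ≈ 1.4497e+13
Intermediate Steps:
H(m) = 289
3294935/(1/(4335844 + 63819)) + H(1897)/3647312 = 3294935/(1/(4335844 + 63819)) + 289/3647312 = 3294935/(1/4399663) + 289*(1/3647312) = 3294935/(1/4399663) + 289/3647312 = 3294935*4399663 + 289/3647312 = 14496603606905 + 289/3647312 = 52873636294707889649/3647312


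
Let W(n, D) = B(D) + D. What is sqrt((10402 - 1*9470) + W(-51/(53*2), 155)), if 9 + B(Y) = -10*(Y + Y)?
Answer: I*sqrt(2022) ≈ 44.967*I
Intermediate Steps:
B(Y) = -9 - 20*Y (B(Y) = -9 - 10*(Y + Y) = -9 - 20*Y)
W(n, D) = -9 - 19*D (W(n, D) = (-9 - 20*D) + D = -9 - 19*D)
sqrt((10402 - 1*9470) + W(-51/(53*2), 155)) = sqrt((10402 - 1*9470) + (-9 - 19*155)) = sqrt((10402 - 9470) + (-9 - 2945)) = sqrt(932 - 2954) = sqrt(-2022) = I*sqrt(2022)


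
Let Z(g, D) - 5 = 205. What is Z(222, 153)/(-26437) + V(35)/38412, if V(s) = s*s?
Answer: 24318805/1015498044 ≈ 0.023948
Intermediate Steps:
V(s) = s**2
Z(g, D) = 210 (Z(g, D) = 5 + 205 = 210)
Z(222, 153)/(-26437) + V(35)/38412 = 210/(-26437) + 35**2/38412 = 210*(-1/26437) + 1225*(1/38412) = -210/26437 + 1225/38412 = 24318805/1015498044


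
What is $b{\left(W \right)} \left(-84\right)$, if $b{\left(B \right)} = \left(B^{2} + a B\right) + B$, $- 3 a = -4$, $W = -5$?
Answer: $-1120$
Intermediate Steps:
$a = \frac{4}{3}$ ($a = \left(- \frac{1}{3}\right) \left(-4\right) = \frac{4}{3} \approx 1.3333$)
$b{\left(B \right)} = B^{2} + \frac{7 B}{3}$ ($b{\left(B \right)} = \left(B^{2} + \frac{4 B}{3}\right) + B = B^{2} + \frac{7 B}{3}$)
$b{\left(W \right)} \left(-84\right) = \frac{1}{3} \left(-5\right) \left(7 + 3 \left(-5\right)\right) \left(-84\right) = \frac{1}{3} \left(-5\right) \left(7 - 15\right) \left(-84\right) = \frac{1}{3} \left(-5\right) \left(-8\right) \left(-84\right) = \frac{40}{3} \left(-84\right) = -1120$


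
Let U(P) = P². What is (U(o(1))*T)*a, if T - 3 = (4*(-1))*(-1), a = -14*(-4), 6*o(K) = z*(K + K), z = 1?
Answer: 392/9 ≈ 43.556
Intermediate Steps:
o(K) = K/3 (o(K) = (1*(K + K))/6 = (1*(2*K))/6 = (2*K)/6 = K/3)
a = 56
T = 7 (T = 3 + (4*(-1))*(-1) = 3 - 4*(-1) = 3 + 4 = 7)
(U(o(1))*T)*a = (((⅓)*1)²*7)*56 = ((⅓)²*7)*56 = ((⅑)*7)*56 = (7/9)*56 = 392/9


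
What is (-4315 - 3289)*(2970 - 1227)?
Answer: -13253772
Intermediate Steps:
(-4315 - 3289)*(2970 - 1227) = -7604*1743 = -13253772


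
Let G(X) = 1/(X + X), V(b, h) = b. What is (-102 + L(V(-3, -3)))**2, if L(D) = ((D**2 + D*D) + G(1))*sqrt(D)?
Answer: 37509/4 - 3774*I*sqrt(3) ≈ 9377.3 - 6536.8*I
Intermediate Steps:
G(X) = 1/(2*X)
L(D) = sqrt(D)*(1/2 + 2*D**2) (L(D) = ((D**2 + D*D) + (1/2)/1)*sqrt(D) = ((D**2 + D**2) + (1/2)*1)*sqrt(D) = (2*D**2 + 1/2)*sqrt(D) = (1/2 + 2*D**2)*sqrt(D) = sqrt(D)*(1/2 + 2*D**2))
(-102 + L(V(-3, -3)))**2 = (-102 + sqrt(-3)*(1 + 4*(-3)**2)/2)**2 = (-102 + (I*sqrt(3))*(1 + 4*9)/2)**2 = (-102 + (I*sqrt(3))*(1 + 36)/2)**2 = (-102 + (1/2)*(I*sqrt(3))*37)**2 = (-102 + 37*I*sqrt(3)/2)**2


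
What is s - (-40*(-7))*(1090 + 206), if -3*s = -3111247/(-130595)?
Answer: -142174052047/391785 ≈ -3.6289e+5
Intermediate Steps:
s = -3111247/391785 (s = -(-3111247)/(3*(-130595)) = -(-3111247)*(-1)/(3*130595) = -1/3*3111247/130595 = -3111247/391785 ≈ -7.9412)
s - (-40*(-7))*(1090 + 206) = -3111247/391785 - (-40*(-7))*(1090 + 206) = -3111247/391785 - 280*1296 = -3111247/391785 - 1*362880 = -3111247/391785 - 362880 = -142174052047/391785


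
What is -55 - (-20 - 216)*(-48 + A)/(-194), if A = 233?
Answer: -27165/97 ≈ -280.05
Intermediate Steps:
-55 - (-20 - 216)*(-48 + A)/(-194) = -55 - (-20 - 216)*(-48 + 233)/(-194) = -55 - (-236*185)*(-1)/194 = -55 - (-43660)*(-1)/194 = -55 - 1*21830/97 = -55 - 21830/97 = -27165/97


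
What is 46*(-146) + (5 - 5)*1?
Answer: -6716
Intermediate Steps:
46*(-146) + (5 - 5)*1 = -6716 + 0*1 = -6716 + 0 = -6716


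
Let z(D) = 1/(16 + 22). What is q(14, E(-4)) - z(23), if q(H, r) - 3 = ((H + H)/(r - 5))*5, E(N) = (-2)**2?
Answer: -5207/38 ≈ -137.03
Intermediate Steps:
z(D) = 1/38
E(N) = 4
q(H, r) = 3 + 10*H/(-5 + r) (q(H, r) = 3 + ((H + H)/(r - 5))*5 = 3 + ((2*H)/(-5 + r))*5 = 3 + (2*H/(-5 + r))*5 = 3 + 10*H/(-5 + r))
q(14, E(-4)) - z(23) = (-15 + 3*4 + 10*14)/(-5 + 4) - 1*1/38 = (-15 + 12 + 140)/(-1) - 1/38 = -1*137 - 1/38 = -137 - 1/38 = -5207/38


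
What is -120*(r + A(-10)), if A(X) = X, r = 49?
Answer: -4680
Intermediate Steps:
-120*(r + A(-10)) = -120*(49 - 10) = -120*39 = -4680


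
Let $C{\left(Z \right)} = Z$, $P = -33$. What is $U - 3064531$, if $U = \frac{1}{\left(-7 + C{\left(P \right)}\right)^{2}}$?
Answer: $- \frac{4903249599}{1600} \approx -3.0645 \cdot 10^{6}$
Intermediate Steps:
$U = \frac{1}{1600}$ ($U = \frac{1}{\left(-7 - 33\right)^{2}} = \frac{1}{\left(-40\right)^{2}} = \frac{1}{1600} \approx 0.000625$)
$U - 3064531 = \frac{1}{1600} - 3064531 = - \frac{4903249599}{1600}$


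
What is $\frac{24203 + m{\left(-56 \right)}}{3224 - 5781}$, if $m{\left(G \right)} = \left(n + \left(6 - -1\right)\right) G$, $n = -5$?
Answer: $- \frac{24091}{2557} \approx -9.4216$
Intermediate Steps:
$m{\left(G \right)} = 2 G$ ($m{\left(G \right)} = \left(-5 + \left(6 - -1\right)\right) G = \left(-5 + \left(6 + 1\right)\right) G = \left(-5 + 7\right) G = 2 G$)
$\frac{24203 + m{\left(-56 \right)}}{3224 - 5781} = \frac{24203 + 2 \left(-56\right)}{3224 - 5781} = \frac{24203 - 112}{-2557} = 24091 \left(- \frac{1}{2557}\right) = - \frac{24091}{2557}$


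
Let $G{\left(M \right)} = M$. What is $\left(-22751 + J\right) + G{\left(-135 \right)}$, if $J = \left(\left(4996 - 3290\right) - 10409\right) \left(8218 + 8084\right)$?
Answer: $-141899192$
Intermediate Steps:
$J = -141876306$ ($J = \left(1706 - 10409\right) 16302 = \left(-8703\right) 16302 = -141876306$)
$\left(-22751 + J\right) + G{\left(-135 \right)} = \left(-22751 - 141876306\right) - 135 = -141899057 - 135 = -141899192$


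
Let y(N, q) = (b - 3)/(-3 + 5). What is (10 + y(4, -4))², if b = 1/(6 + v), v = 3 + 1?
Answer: 29241/400 ≈ 73.103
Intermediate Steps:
v = 4
b = ⅒ (b = 1/(6 + 4) = 1/10 = ⅒ ≈ 0.10000)
y(N, q) = -29/20 (y(N, q) = (⅒ - 3)/(-3 + 5) = -29/10/2 = -29/10*½ = -29/20)
(10 + y(4, -4))² = (10 - 29/20)² = (171/20)² = 29241/400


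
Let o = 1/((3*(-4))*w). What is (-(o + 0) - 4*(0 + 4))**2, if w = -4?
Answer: 591361/2304 ≈ 256.67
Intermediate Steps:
o = 1/48 (o = 1/((3*(-4))*(-4)) = 1/(-12*(-4)) = 1/48 ≈ 0.020833)
(-(o + 0) - 4*(0 + 4))**2 = (-(1/48 + 0) - 4*(0 + 4))**2 = (-1*1/48 - 4*4)**2 = (-1/48 - 16)**2 = (-769/48)**2 = 591361/2304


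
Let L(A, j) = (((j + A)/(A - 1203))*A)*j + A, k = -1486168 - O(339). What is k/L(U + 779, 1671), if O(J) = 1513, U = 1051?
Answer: -310925329/3568986780 ≈ -0.087119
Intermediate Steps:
k = -1487681 (k = -1486168 - 1*1513 = -1486168 - 1513 = -1487681)
L(A, j) = A + A*j*(A + j)/(-1203 + A) (L(A, j) = (((A + j)/(-1203 + A))*A)*j + A = (A*(A + j)/(-1203 + A))*j + A = A*j*(A + j)/(-1203 + A) + A = A + A*j*(A + j)/(-1203 + A))
k/L(U + 779, 1671) = -1487681*(-1203 + (1051 + 779))/((1051 + 779)*(-1203 + (1051 + 779) + 1671**2 + (1051 + 779)*1671)) = -1487681*(-1203 + 1830)/(1830*(-1203 + 1830 + 2792241 + 1830*1671)) = -1487681*209/(610*(-1203 + 1830 + 2792241 + 3057930)) = -1487681/(1830*(1/627)*5850798) = -1487681/3568986780/209 = -1487681*209/3568986780 = -310925329/3568986780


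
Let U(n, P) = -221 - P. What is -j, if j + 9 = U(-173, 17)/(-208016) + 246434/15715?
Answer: -10922606077/1634485720 ≈ -6.6826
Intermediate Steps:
j = 10922606077/1634485720 (j = -9 + ((-221 - 1*17)/(-208016) + 246434/15715) = -9 + ((-221 - 17)*(-1/208016) + 246434*(1/15715)) = -9 + (-238*(-1/208016) + 246434/15715) = -9 + (119/104008 + 246434/15715) = -9 + 25632977557/1634485720 = 10922606077/1634485720 ≈ 6.6826)
-j = -1*10922606077/1634485720 = -10922606077/1634485720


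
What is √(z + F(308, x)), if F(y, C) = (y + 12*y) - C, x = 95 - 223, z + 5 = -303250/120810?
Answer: √601971608922/12081 ≈ 64.222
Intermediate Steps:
z = -90730/12081 (z = -5 - 303250/120810 = -5 - 303250*1/120810 = -5 - 30325/12081 = -90730/12081 ≈ -7.5101)
x = -128
F(y, C) = -C + 13*y (F(y, C) = 13*y - C = -C + 13*y)
√(z + F(308, x)) = √(-90730/12081 + (-1*(-128) + 13*308)) = √(-90730/12081 + (128 + 4004)) = √(-90730/12081 + 4132) = √(49827962/12081) = √601971608922/12081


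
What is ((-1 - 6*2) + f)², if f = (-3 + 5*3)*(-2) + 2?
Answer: 1225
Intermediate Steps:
f = -22 (f = (-3 + 15)*(-2) + 2 = 12*(-2) + 2 = -24 + 2 = -22)
((-1 - 6*2) + f)² = ((-1 - 6*2) - 22)² = ((-1 - 12) - 22)² = (-13 - 22)² = (-35)² = 1225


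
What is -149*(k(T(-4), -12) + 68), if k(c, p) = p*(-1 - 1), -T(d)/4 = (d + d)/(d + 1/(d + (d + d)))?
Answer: -13708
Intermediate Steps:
T(d) = -8*d/(d + 1/(3*d)) (T(d) = -4*(d + d)/(d + 1/(d + (d + d))) = -4*2*d/(d + 1/(d + 2*d)) = -4*2*d/(d + 1/(3*d)) = -8*d/(d + 1/(3*d)))
k(c, p) = -2*p (k(c, p) = p*(-2) = -2*p)
-149*(k(T(-4), -12) + 68) = -149*(-2*(-12) + 68) = -149*(24 + 68) = -149*92 = -13708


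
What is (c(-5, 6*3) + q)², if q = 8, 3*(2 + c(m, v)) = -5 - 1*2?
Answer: 121/9 ≈ 13.444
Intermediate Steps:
c(m, v) = -13/3 (c(m, v) = -2 + (-5 - 1*2)/3 = -2 + (-5 - 2)/3 = -2 + (⅓)*(-7) = -2 - 7/3 = -13/3)
(c(-5, 6*3) + q)² = (-13/3 + 8)² = (11/3)² = 121/9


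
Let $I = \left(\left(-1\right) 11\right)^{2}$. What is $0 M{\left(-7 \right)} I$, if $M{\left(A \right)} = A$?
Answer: $0$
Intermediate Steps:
$I = 121$ ($I = \left(-11\right)^{2} = 121$)
$0 M{\left(-7 \right)} I = 0 \left(-7\right) 121 = 0 \cdot 121 = 0$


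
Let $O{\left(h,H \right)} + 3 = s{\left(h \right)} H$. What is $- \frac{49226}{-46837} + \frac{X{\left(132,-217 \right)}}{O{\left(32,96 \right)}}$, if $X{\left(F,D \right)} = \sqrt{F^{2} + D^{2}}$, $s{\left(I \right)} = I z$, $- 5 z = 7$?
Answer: $\frac{49226}{46837} - \frac{5 \sqrt{64513}}{21519} \approx 0.99199$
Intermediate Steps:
$z = - \frac{7}{5}$ ($z = \left(- \frac{1}{5}\right) 7 = - \frac{7}{5} \approx -1.4$)
$s{\left(I \right)} = - \frac{7 I}{5}$ ($s{\left(I \right)} = I \left(- \frac{7}{5}\right) = - \frac{7 I}{5}$)
$O{\left(h,H \right)} = -3 - \frac{7 H h}{5}$ ($O{\left(h,H \right)} = -3 + - \frac{7 h}{5} H = -3 - \frac{7 H h}{5}$)
$X{\left(F,D \right)} = \sqrt{D^{2} + F^{2}}$
$- \frac{49226}{-46837} + \frac{X{\left(132,-217 \right)}}{O{\left(32,96 \right)}} = - \frac{49226}{-46837} + \frac{\sqrt{\left(-217\right)^{2} + 132^{2}}}{-3 - \frac{672}{5} \cdot 32} = \left(-49226\right) \left(- \frac{1}{46837}\right) + \frac{\sqrt{47089 + 17424}}{-3 - \frac{21504}{5}} = \frac{49226}{46837} + \frac{\sqrt{64513}}{- \frac{21519}{5}} = \frac{49226}{46837} + \sqrt{64513} \left(- \frac{5}{21519}\right) = \frac{49226}{46837} - \frac{5 \sqrt{64513}}{21519}$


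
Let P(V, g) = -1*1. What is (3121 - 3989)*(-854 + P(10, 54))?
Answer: 742140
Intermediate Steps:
P(V, g) = -1
(3121 - 3989)*(-854 + P(10, 54)) = (3121 - 3989)*(-854 - 1) = -868*(-855) = 742140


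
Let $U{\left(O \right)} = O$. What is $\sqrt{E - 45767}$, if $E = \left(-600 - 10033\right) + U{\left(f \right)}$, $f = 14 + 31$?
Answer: $17 i \sqrt{195} \approx 237.39 i$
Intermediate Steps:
$f = 45$
$E = -10588$ ($E = \left(-600 - 10033\right) + 45 = -10633 + 45 = -10588$)
$\sqrt{E - 45767} = \sqrt{-10588 - 45767} = \sqrt{-56355} = 17 i \sqrt{195}$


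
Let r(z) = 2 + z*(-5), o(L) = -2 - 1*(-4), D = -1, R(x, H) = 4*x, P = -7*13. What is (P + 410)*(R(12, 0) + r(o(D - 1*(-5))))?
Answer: 12760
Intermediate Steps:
P = -91
o(L) = 2 (o(L) = -2 + 4 = 2)
r(z) = 2 - 5*z
(P + 410)*(R(12, 0) + r(o(D - 1*(-5)))) = (-91 + 410)*(4*12 + (2 - 5*2)) = 319*(48 + (2 - 10)) = 319*(48 - 8) = 319*40 = 12760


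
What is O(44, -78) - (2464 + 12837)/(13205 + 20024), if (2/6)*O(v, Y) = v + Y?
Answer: -3404659/33229 ≈ -102.46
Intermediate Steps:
O(v, Y) = 3*Y + 3*v (O(v, Y) = 3*(v + Y) = 3*(Y + v) = 3*Y + 3*v)
O(44, -78) - (2464 + 12837)/(13205 + 20024) = (3*(-78) + 3*44) - (2464 + 12837)/(13205 + 20024) = (-234 + 132) - 15301/33229 = -102 - 15301/33229 = -3404659/33229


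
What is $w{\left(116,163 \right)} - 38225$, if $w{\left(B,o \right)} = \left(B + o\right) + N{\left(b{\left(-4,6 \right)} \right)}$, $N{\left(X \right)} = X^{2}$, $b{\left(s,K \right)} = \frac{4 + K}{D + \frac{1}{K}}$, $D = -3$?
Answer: $- \frac{10962794}{289} \approx -37934.0$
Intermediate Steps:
$b{\left(s,K \right)} = \frac{4 + K}{-3 + \frac{1}{K}}$
$w{\left(B,o \right)} = \frac{3600}{289} + B + o$ ($w{\left(B,o \right)} = \left(B + o\right) + \left(\left(-1\right) 6 \frac{1}{-1 + 3 \cdot 6} \left(4 + 6\right)\right)^{2} = \left(B + o\right) + \left(\left(-1\right) 6 \frac{1}{-1 + 18} \cdot 10\right)^{2} = \left(B + o\right) + \left(\left(-1\right) 6 \cdot \frac{1}{17} \cdot 10\right)^{2} = \left(B + o\right) + \left(- \frac{60}{17}\right)^{2} = \left(B + o\right) + \frac{3600}{289} = \frac{3600}{289} + B + o$)
$w{\left(116,163 \right)} - 38225 = \left(\frac{3600}{289} + 116 + 163\right) - 38225 = \frac{84231}{289} - 38225 = - \frac{10962794}{289}$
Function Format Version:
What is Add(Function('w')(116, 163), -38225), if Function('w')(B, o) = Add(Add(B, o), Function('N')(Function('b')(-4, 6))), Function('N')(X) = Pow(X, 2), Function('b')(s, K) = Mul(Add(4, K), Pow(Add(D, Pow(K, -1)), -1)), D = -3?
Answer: Rational(-10962794, 289) ≈ -37934.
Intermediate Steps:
Function('b')(s, K) = Mul(Pow(Add(-3, Pow(K, -1)), -1), Add(4, K)) (Function('b')(s, K) = Mul(Add(4, K), Pow(Add(-3, Pow(K, -1)), -1)) = Mul(Pow(Add(-3, Pow(K, -1)), -1), Add(4, K)))
Function('w')(B, o) = Add(Rational(3600, 289), B, o) (Function('w')(B, o) = Add(Add(B, o), Pow(Mul(-1, 6, Pow(Add(-1, Mul(3, 6)), -1), Add(4, 6)), 2)) = Add(Add(B, o), Pow(Mul(-1, 6, Pow(Add(-1, 18), -1), 10), 2)) = Add(Add(B, o), Pow(Mul(-1, 6, Pow(17, -1), 10), 2)) = Add(Add(B, o), Pow(Mul(-1, 6, Rational(1, 17), 10), 2)) = Add(Add(B, o), Pow(Rational(-60, 17), 2)) = Add(Add(B, o), Rational(3600, 289)) = Add(Rational(3600, 289), B, o))
Add(Function('w')(116, 163), -38225) = Add(Add(Rational(3600, 289), 116, 163), -38225) = Add(Rational(84231, 289), -38225) = Rational(-10962794, 289)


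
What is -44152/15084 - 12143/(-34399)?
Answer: -333904909/129718629 ≈ -2.5741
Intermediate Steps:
-44152/15084 - 12143/(-34399) = -44152*1/15084 - 12143*(-1/34399) = -11038/3771 + 12143/34399 = -333904909/129718629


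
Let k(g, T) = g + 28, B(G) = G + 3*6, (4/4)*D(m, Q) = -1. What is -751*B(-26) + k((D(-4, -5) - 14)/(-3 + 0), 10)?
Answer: 6041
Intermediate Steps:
D(m, Q) = -1
B(G) = 18 + G (B(G) = G + 18 = 18 + G)
k(g, T) = 28 + g
-751*B(-26) + k((D(-4, -5) - 14)/(-3 + 0), 10) = -751*(18 - 26) + (28 + (-1 - 14)/(-3 + 0)) = -751*(-8) + (28 - 15/(-3)) = 6008 + (28 - 15*(-⅓)) = 6008 + (28 + 5) = 6008 + 33 = 6041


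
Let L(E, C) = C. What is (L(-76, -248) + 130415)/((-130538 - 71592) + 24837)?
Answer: -130167/177293 ≈ -0.73419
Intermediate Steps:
(L(-76, -248) + 130415)/((-130538 - 71592) + 24837) = (-248 + 130415)/((-130538 - 71592) + 24837) = 130167/(-202130 + 24837) = 130167/(-177293) = 130167*(-1/177293) = -130167/177293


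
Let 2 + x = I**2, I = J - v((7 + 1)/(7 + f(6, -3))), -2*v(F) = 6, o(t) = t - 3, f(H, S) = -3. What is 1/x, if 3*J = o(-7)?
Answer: -9/17 ≈ -0.52941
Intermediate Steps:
o(t) = -3 + t
J = -10/3 (J = (-3 - 7)/3 = (1/3)*(-10) = -10/3 ≈ -3.3333)
v(F) = -3 (v(F) = -1/2*6 = -3)
I = -1/3 (I = -10/3 - 1*(-3) = -10/3 + 3 = -1/3 ≈ -0.33333)
x = -17/9 (x = -2 + (-1/3)**2 = -2 + 1/9 = -17/9 ≈ -1.8889)
1/x = 1/(-17/9) = -9/17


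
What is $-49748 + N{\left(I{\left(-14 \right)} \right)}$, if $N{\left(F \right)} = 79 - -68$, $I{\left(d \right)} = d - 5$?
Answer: $-49601$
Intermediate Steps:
$I{\left(d \right)} = -5 + d$
$N{\left(F \right)} = 147$ ($N{\left(F \right)} = 79 + 68 = 147$)
$-49748 + N{\left(I{\left(-14 \right)} \right)} = -49748 + 147 = -49601$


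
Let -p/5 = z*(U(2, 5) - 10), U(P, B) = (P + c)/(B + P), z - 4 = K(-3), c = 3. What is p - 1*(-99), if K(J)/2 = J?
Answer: 43/7 ≈ 6.1429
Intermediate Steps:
K(J) = 2*J
z = -2 (z = 4 + 2*(-3) = 4 - 6 = -2)
U(P, B) = (3 + P)/(B + P) (U(P, B) = (P + 3)/(B + P) = (3 + P)/(B + P))
p = -650/7 (p = -(-10)*((3 + 2)/(5 + 2) - 10) = -(-10)*(5/7 - 10) = -(-10)*(-65)/7 = -5*130/7 = -650/7 ≈ -92.857)
p - 1*(-99) = -650/7 - 1*(-99) = -650/7 + 99 = 43/7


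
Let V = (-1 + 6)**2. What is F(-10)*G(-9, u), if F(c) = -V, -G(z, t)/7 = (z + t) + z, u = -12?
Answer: -5250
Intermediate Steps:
V = 25 (V = 5**2 = 25)
G(z, t) = -14*z - 7*t (G(z, t) = -7*((z + t) + z) = -7*((t + z) + z) = -7*(t + 2*z) = -14*z - 7*t)
F(c) = -25 (F(c) = -1*25 = -25)
F(-10)*G(-9, u) = -25*(-14*(-9) - 7*(-12)) = -25*(126 + 84) = -25*210 = -5250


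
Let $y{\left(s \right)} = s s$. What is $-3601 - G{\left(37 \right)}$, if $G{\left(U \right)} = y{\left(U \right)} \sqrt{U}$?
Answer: $-3601 - 1369 \sqrt{37} \approx -11928.0$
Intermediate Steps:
$y{\left(s \right)} = s^{2}$
$G{\left(U \right)} = U^{\frac{5}{2}}$ ($G{\left(U \right)} = U^{2} \sqrt{U} = U^{\frac{5}{2}}$)
$-3601 - G{\left(37 \right)} = -3601 - 37^{\frac{5}{2}} = -3601 - 1369 \sqrt{37}$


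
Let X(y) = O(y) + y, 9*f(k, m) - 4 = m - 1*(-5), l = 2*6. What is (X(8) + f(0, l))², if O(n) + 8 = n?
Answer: 961/9 ≈ 106.78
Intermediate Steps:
l = 12
O(n) = -8 + n
f(k, m) = 1 + m/9 (f(k, m) = 4/9 + (m - 1*(-5))/9 = 4/9 + (m + 5)/9 = 4/9 + (5 + m)/9 = 4/9 + (5/9 + m/9) = 1 + m/9)
X(y) = -8 + 2*y (X(y) = (-8 + y) + y = -8 + 2*y)
(X(8) + f(0, l))² = ((-8 + 2*8) + (1 + (⅑)*12))² = ((-8 + 16) + (1 + 4/3))² = (8 + 7/3)² = (31/3)² = 961/9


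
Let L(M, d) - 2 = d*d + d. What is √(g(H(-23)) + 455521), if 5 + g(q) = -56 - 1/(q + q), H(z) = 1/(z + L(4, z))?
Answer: √1820870/2 ≈ 674.70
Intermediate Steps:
L(M, d) = 2 + d + d² (L(M, d) = 2 + (d*d + d) = 2 + (d² + d) = 2 + (d + d²) = 2 + d + d²)
H(z) = 1/(2 + z² + 2*z) (H(z) = 1/(z + (2 + z + z²)) = 1/(2 + z² + 2*z))
g(q) = -61 - 1/(2*q) (g(q) = -5 + (-56 - 1/(q + q)) = -5 + (-56 - 1/(2*q)) = -61 - 1/(2*q))
√(g(H(-23)) + 455521) = √((-61 - 1/(2*(1/(2 + (-23)² + 2*(-23))))) + 455521) = √((-61 - 1/(2*(1/(2 + 529 - 46)))) + 455521) = √((-61 - 1/(2*(1/485))) + 455521) = √((-61 - 1/(2*1/485)) + 455521) = √((-61 - ½*485) + 455521) = √((-61 - 485/2) + 455521) = √(-607/2 + 455521) = √(910435/2) = √1820870/2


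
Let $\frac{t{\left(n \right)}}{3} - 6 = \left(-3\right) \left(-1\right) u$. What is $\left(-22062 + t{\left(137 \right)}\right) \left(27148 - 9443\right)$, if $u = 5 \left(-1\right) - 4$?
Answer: $-391723125$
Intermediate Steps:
$u = -9$ ($u = -5 - 4 = -9$)
$t{\left(n \right)} = -63$ ($t{\left(n \right)} = 18 + 3 \left(-3\right) \left(-1\right) \left(-9\right) = 18 + 3 \cdot 3 \left(-9\right) = 18 + 3 \left(-27\right) = 18 - 81 = -63$)
$\left(-22062 + t{\left(137 \right)}\right) \left(27148 - 9443\right) = \left(-22062 - 63\right) \left(27148 - 9443\right) = \left(-22125\right) 17705 = -391723125$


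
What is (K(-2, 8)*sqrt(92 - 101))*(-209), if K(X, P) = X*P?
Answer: 10032*I ≈ 10032.0*I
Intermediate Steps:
K(X, P) = P*X
(K(-2, 8)*sqrt(92 - 101))*(-209) = ((8*(-2))*sqrt(92 - 101))*(-209) = -48*I*(-209) = 10032*I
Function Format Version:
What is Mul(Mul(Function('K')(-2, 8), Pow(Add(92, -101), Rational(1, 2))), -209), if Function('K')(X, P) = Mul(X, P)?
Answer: Mul(10032, I) ≈ Mul(10032., I)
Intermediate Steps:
Function('K')(X, P) = Mul(P, X)
Mul(Mul(Function('K')(-2, 8), Pow(Add(92, -101), Rational(1, 2))), -209) = Mul(Mul(Mul(8, -2), Pow(Add(92, -101), Rational(1, 2))), -209) = Mul(Mul(-16, Pow(-9, Rational(1, 2))), -209) = Mul(Mul(-16, Mul(3, I)), -209) = Mul(Mul(-48, I), -209) = Mul(10032, I)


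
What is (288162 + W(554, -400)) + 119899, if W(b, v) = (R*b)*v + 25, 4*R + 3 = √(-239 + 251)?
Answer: 574286 - 110800*√3 ≈ 3.8238e+5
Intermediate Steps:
R = -¾ + √3/2 (R = -¾ + √(-239 + 251)/4 = -¾ + √12/4 = -¾ + (2*√3)/4 = -¾ + √3/2 ≈ 0.11603)
W(b, v) = 25 + b*v*(-¾ + √3/2) (W(b, v) = ((-¾ + √3/2)*b)*v + 25 = (b*(-¾ + √3/2))*v + 25 = b*v*(-¾ + √3/2) + 25 = 25 + b*v*(-¾ + √3/2))
(288162 + W(554, -400)) + 119899 = (288162 + (25 - ¼*554*(-400)*(3 - 2*√3))) + 119899 = (288162 + (25 + (166200 - 110800*√3))) + 119899 = (288162 + (166225 - 110800*√3)) + 119899 = (454387 - 110800*√3) + 119899 = 574286 - 110800*√3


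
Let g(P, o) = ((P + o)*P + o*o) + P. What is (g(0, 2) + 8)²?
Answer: 144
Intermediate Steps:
g(P, o) = P + o² + P*(P + o) (g(P, o) = (P*(P + o) + o²) + P = (o² + P*(P + o)) + P = P + o² + P*(P + o))
(g(0, 2) + 8)² = ((0 + 0² + 2² + 0*2) + 8)² = ((0 + 0 + 4 + 0) + 8)² = (4 + 8)² = 12² = 144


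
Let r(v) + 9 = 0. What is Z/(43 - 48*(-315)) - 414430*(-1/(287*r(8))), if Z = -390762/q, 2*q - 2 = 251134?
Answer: -43837254654187/273222218304 ≈ -160.45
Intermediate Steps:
q = 125568 (q = 1 + (½)*251134 = 1 + 125567 = 125568)
r(v) = -9 (r(v) = -9 + 0 = -9)
Z = -21709/6976 (Z = -390762/125568 = -390762*1/125568 = -21709/6976 ≈ -3.1120)
Z/(43 - 48*(-315)) - 414430*(-1/(287*r(8))) = -21709/(6976*(43 - 48*(-315))) - 414430/((-287*(-9))) = -21709/(6976*(43 + 15120)) - 414430/2583 = -21709/6976/15163 - 414430*1/2583 = -21709/6976*1/15163 - 414430/2583 = -21709/105777088 - 414430/2583 = -43837254654187/273222218304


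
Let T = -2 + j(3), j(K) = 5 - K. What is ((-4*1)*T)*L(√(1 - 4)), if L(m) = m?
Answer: 0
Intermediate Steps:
T = 0 (T = -2 + (5 - 1*3) = -2 + (5 - 3) = -2 + 2 = 0)
((-4*1)*T)*L(√(1 - 4)) = (-4*1*0)*√(1 - 4) = (-4*0)*√(-3) = 0*(I*√3) = 0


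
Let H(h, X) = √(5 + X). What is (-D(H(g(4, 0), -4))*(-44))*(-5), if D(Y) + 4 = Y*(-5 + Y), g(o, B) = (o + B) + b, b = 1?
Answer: 1760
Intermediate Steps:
g(o, B) = 1 + B + o (g(o, B) = (o + B) + 1 = (B + o) + 1 = 1 + B + o)
D(Y) = -4 + Y*(-5 + Y)
(-D(H(g(4, 0), -4))*(-44))*(-5) = (-(-4 + (√(5 - 4))² - 5*√(5 - 4))*(-44))*(-5) = (-(-4 + (√1)² - 5*√1)*(-44))*(-5) = (-(-4 + 1² - 5*1)*(-44))*(-5) = (-(-4 + 1 - 5)*(-44))*(-5) = (-1*(-8)*(-44))*(-5) = (8*(-44))*(-5) = -352*(-5) = 1760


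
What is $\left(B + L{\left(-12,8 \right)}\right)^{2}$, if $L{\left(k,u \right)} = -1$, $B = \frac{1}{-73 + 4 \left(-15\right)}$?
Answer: $\frac{17956}{17689} \approx 1.0151$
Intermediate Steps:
$B = - \frac{1}{133}$ ($B = \frac{1}{-73 - 60} = \frac{1}{-133} = - \frac{1}{133} \approx -0.0075188$)
$\left(B + L{\left(-12,8 \right)}\right)^{2} = \left(- \frac{1}{133} - 1\right)^{2} = \left(- \frac{134}{133}\right)^{2} = \frac{17956}{17689}$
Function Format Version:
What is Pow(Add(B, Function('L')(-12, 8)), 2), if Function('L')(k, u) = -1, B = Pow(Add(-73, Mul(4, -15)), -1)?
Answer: Rational(17956, 17689) ≈ 1.0151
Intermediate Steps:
B = Rational(-1, 133) (B = Pow(Add(-73, -60), -1) = Pow(-133, -1) = Rational(-1, 133) ≈ -0.0075188)
Pow(Add(B, Function('L')(-12, 8)), 2) = Pow(Add(Rational(-1, 133), -1), 2) = Pow(Rational(-134, 133), 2) = Rational(17956, 17689)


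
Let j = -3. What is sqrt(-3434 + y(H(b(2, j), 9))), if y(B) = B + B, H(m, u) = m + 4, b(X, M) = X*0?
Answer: I*sqrt(3426) ≈ 58.532*I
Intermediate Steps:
b(X, M) = 0
H(m, u) = 4 + m
y(B) = 2*B
sqrt(-3434 + y(H(b(2, j), 9))) = sqrt(-3434 + 2*(4 + 0)) = sqrt(-3434 + 2*4) = sqrt(-3434 + 8) = sqrt(-3426) = I*sqrt(3426)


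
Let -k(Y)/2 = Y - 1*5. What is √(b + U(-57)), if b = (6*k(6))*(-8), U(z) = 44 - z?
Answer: √197 ≈ 14.036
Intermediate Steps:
k(Y) = 10 - 2*Y (k(Y) = -2*(Y - 1*5) = -2*(Y - 5) = -2*(-5 + Y) = 10 - 2*Y)
b = 96 (b = (6*(10 - 2*6))*(-8) = (6*(10 - 12))*(-8) = (6*(-2))*(-8) = -12*(-8) = 96)
√(b + U(-57)) = √(96 + (44 - 1*(-57))) = √(96 + (44 + 57)) = √(96 + 101) = √197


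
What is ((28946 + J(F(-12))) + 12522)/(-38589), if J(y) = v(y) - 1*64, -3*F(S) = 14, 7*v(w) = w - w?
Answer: -41404/38589 ≈ -1.0729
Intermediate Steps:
v(w) = 0 (v(w) = (w - w)/7 = (1/7)*0 = 0)
F(S) = -14/3 (F(S) = -1/3*14 = -14/3)
J(y) = -64 (J(y) = 0 - 1*64 = 0 - 64 = -64)
((28946 + J(F(-12))) + 12522)/(-38589) = ((28946 - 64) + 12522)/(-38589) = (28882 + 12522)*(-1/38589) = 41404*(-1/38589) = -41404/38589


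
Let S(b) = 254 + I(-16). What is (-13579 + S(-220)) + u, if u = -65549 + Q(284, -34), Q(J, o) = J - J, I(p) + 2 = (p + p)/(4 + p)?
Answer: -236620/3 ≈ -78873.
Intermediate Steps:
I(p) = -2 + 2*p/(4 + p) (I(p) = -2 + (p + p)/(4 + p) = -2 + (2*p)/(4 + p) = -2 + 2*p/(4 + p))
Q(J, o) = 0
u = -65549 (u = -65549 + 0 = -65549)
S(b) = 764/3 (S(b) = 254 - 8/(4 - 16) = 254 - 8/(-12) = 254 - 8*(-1/12) = 254 + 2/3 = 764/3)
(-13579 + S(-220)) + u = (-13579 + 764/3) - 65549 = -39973/3 - 65549 = -236620/3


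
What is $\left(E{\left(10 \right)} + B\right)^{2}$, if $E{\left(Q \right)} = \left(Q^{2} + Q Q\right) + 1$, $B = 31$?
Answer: $53824$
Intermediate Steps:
$E{\left(Q \right)} = 1 + 2 Q^{2}$ ($E{\left(Q \right)} = \left(Q^{2} + Q^{2}\right) + 1 = 2 Q^{2} + 1 = 1 + 2 Q^{2}$)
$\left(E{\left(10 \right)} + B\right)^{2} = \left(\left(1 + 2 \cdot 10^{2}\right) + 31\right)^{2} = \left(\left(1 + 2 \cdot 100\right) + 31\right)^{2} = \left(\left(1 + 200\right) + 31\right)^{2} = \left(201 + 31\right)^{2} = 232^{2} = 53824$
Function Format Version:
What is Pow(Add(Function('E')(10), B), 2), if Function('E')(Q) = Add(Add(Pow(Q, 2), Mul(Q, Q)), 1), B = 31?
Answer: 53824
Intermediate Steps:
Function('E')(Q) = Add(1, Mul(2, Pow(Q, 2))) (Function('E')(Q) = Add(Add(Pow(Q, 2), Pow(Q, 2)), 1) = Add(Mul(2, Pow(Q, 2)), 1) = Add(1, Mul(2, Pow(Q, 2))))
Pow(Add(Function('E')(10), B), 2) = Pow(Add(Add(1, Mul(2, Pow(10, 2))), 31), 2) = Pow(Add(Add(1, Mul(2, 100)), 31), 2) = Pow(Add(Add(1, 200), 31), 2) = Pow(Add(201, 31), 2) = Pow(232, 2) = 53824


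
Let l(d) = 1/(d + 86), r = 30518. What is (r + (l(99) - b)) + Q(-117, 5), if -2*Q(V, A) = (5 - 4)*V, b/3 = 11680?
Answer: -1651493/370 ≈ -4463.5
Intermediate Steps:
b = 35040 (b = 3*11680 = 35040)
Q(V, A) = -V/2 (Q(V, A) = -(5 - 4)*V/2 = -V/2)
l(d) = 1/(86 + d)
(r + (l(99) - b)) + Q(-117, 5) = (30518 + (1/(86 + 99) - 1*35040)) - ½*(-117) = (30518 + (1/185 - 35040)) + 117/2 = (30518 - 6482399/185) + 117/2 = -836569/185 + 117/2 = -1651493/370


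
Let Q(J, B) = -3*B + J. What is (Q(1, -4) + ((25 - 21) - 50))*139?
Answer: -4587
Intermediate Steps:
Q(J, B) = J - 3*B
(Q(1, -4) + ((25 - 21) - 50))*139 = ((1 - 3*(-4)) + ((25 - 21) - 50))*139 = ((1 + 12) + (4 - 50))*139 = (13 - 46)*139 = -33*139 = -4587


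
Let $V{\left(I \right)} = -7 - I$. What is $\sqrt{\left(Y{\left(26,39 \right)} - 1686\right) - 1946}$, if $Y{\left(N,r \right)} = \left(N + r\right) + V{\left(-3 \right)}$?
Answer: $i \sqrt{3571} \approx 59.758 i$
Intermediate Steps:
$Y{\left(N,r \right)} = -4 + N + r$ ($Y{\left(N,r \right)} = \left(N + r\right) - 4 = -4 + N + r$)
$\sqrt{\left(Y{\left(26,39 \right)} - 1686\right) - 1946} = \sqrt{\left(\left(-4 + 26 + 39\right) - 1686\right) - 1946} = \sqrt{\left(61 - 1686\right) - 1946} = \sqrt{-1625 - 1946} = \sqrt{-3571} = i \sqrt{3571}$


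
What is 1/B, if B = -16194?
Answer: -1/16194 ≈ -6.1751e-5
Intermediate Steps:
1/B = 1/(-16194) = -1/16194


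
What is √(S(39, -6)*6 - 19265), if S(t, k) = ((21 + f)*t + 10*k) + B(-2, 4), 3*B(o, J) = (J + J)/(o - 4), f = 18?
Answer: I*√94515/3 ≈ 102.48*I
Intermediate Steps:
B(o, J) = 2*J/(3*(-4 + o)) (B(o, J) = ((J + J)/(o - 4))/3 = ((2*J)/(-4 + o))/3 = (2*J/(-4 + o))/3 = 2*J/(3*(-4 + o)))
S(t, k) = -4/9 + 10*k + 39*t (S(t, k) = ((21 + 18)*t + 10*k) + (⅔)*4/(-4 - 2) = (39*t + 10*k) + (⅔)*4/(-6) = (10*k + 39*t) + (⅔)*4*(-⅙) = (10*k + 39*t) - 4/9 = -4/9 + 10*k + 39*t)
√(S(39, -6)*6 - 19265) = √((-4/9 + 10*(-6) + 39*39)*6 - 19265) = √((-4/9 - 60 + 1521)*6 - 19265) = √((13145/9)*6 - 19265) = √(26290/3 - 19265) = √(-31505/3) = I*√94515/3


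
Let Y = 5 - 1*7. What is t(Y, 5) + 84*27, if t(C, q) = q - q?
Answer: 2268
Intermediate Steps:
Y = -2 (Y = 5 - 7 = -2)
t(C, q) = 0
t(Y, 5) + 84*27 = 0 + 84*27 = 0 + 2268 = 2268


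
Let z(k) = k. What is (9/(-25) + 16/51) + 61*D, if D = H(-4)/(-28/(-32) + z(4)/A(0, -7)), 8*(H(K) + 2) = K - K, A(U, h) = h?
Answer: -512459/1275 ≈ -401.93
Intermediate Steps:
H(K) = -2 (H(K) = -2 + (K - K)/8 = -2 + (1/8)*0 = -2 + 0 = -2)
D = -112/17 (D = -2/(-28/(-32) + 4/(-7)) = -2/(-28*(-1/32) + 4*(-1/7)) = -2/(7/8 - 4/7) = -2/17/56 = -2*56/17 = -112/17 ≈ -6.5882)
(9/(-25) + 16/51) + 61*D = (9/(-25) + 16/51) + 61*(-112/17) = (9*(-1/25) + 16*(1/51)) - 6832/17 = (-9/25 + 16/51) - 6832/17 = -59/1275 - 6832/17 = -512459/1275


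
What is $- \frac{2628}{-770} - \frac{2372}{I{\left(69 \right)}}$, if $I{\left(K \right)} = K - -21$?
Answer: $- \frac{79496}{3465} \approx -22.943$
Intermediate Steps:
$I{\left(K \right)} = 21 + K$ ($I{\left(K \right)} = K + 21 = 21 + K$)
$- \frac{2628}{-770} - \frac{2372}{I{\left(69 \right)}} = - \frac{2628}{-770} - \frac{2372}{21 + 69} = \left(-2628\right) \left(- \frac{1}{770}\right) - \frac{2372}{90} = \frac{1314}{385} - \frac{1186}{45} = - \frac{79496}{3465}$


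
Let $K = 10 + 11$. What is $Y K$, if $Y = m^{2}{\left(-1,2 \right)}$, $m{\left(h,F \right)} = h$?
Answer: $21$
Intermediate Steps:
$K = 21$
$Y = 1$ ($Y = \left(-1\right)^{2} = 1$)
$Y K = 1 \cdot 21 = 21$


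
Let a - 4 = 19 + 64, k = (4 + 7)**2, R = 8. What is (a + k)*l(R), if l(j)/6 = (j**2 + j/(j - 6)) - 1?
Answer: 83616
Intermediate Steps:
l(j) = -6 + 6*j**2 + 6*j/(-6 + j) (l(j) = 6*((j**2 + j/(j - 6)) - 1) = 6*((j**2 + j/(-6 + j)) - 1) = 6*(-1 + j**2 + j/(-6 + j)) = -6 + 6*j**2 + 6*j/(-6 + j))
k = 121 (k = 11**2 = 121)
a = 87 (a = 4 + (19 + 64) = 4 + 83 = 87)
(a + k)*l(R) = (87 + 121)*(6*(6 + 8**3 - 6*8**2)/(-6 + 8)) = 208*(6*(6 + 512 - 6*64)/2) = 208*(6*(1/2)*(6 + 512 - 384)) = 208*(6*(1/2)*134) = 208*402 = 83616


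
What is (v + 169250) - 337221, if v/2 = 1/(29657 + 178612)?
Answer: -34983152197/208269 ≈ -1.6797e+5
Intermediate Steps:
v = 2/208269 (v = 2/(29657 + 178612) = 2/208269 ≈ 9.6030e-6)
(v + 169250) - 337221 = (2/208269 + 169250) - 337221 = 35249528252/208269 - 337221 = -34983152197/208269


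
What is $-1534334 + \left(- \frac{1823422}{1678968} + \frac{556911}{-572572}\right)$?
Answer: $- \frac{92187711505983481}{60083129106} \approx -1.5343 \cdot 10^{6}$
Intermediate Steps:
$-1534334 + \left(- \frac{1823422}{1678968} + \frac{556911}{-572572}\right) = -1534334 + \left(\left(-1823422\right) \frac{1}{1678968} + 556911 \left(- \frac{1}{572572}\right)\right) = -1534334 - \frac{123692258077}{60083129106} = - \frac{92187711505983481}{60083129106}$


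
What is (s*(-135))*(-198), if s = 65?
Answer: 1737450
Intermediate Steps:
(s*(-135))*(-198) = (65*(-135))*(-198) = -8775*(-198) = 1737450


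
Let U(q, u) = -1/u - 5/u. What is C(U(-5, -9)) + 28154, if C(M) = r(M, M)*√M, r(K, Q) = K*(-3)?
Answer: 28154 - 2*√6/3 ≈ 28152.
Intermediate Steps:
r(K, Q) = -3*K
U(q, u) = -6/u
C(M) = -3*M^(3/2) (C(M) = (-3*M)*√M = -3*M^(3/2))
C(U(-5, -9)) + 28154 = -3*6*√6*(-1/(-9))^(3/2) + 28154 = -3*2*√6/9 + 28154 = -2*√6/3 + 28154 = 28154 - 2*√6/3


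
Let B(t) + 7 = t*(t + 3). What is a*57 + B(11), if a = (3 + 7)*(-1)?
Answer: -423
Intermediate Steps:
a = -10 (a = 10*(-1) = -10)
B(t) = -7 + t*(3 + t) (B(t) = -7 + t*(t + 3) = -7 + t*(3 + t))
a*57 + B(11) = -10*57 + (-7 + 11² + 3*11) = -570 + (-7 + 121 + 33) = -570 + 147 = -423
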